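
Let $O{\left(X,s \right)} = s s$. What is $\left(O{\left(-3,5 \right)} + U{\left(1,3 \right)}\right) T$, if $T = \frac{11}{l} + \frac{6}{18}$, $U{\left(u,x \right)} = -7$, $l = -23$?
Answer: $- \frac{60}{23} \approx -2.6087$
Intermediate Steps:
$T = - \frac{10}{69}$ ($T = \frac{11}{-23} + \frac{6}{18} = 11 \left(- \frac{1}{23}\right) + 6 \cdot \frac{1}{18} = - \frac{11}{23} + \frac{1}{3} = - \frac{10}{69} \approx -0.14493$)
$O{\left(X,s \right)} = s^{2}$
$\left(O{\left(-3,5 \right)} + U{\left(1,3 \right)}\right) T = \left(5^{2} - 7\right) \left(- \frac{10}{69}\right) = \left(25 - 7\right) \left(- \frac{10}{69}\right) = 18 \left(- \frac{10}{69}\right) = - \frac{60}{23}$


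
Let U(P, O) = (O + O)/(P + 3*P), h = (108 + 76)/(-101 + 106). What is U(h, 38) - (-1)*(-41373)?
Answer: -7612537/184 ≈ -41373.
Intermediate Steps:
h = 184/5 ≈ 36.800
U(P, O) = O/(2*P) (U(P, O) = (2*O)/((4*P)) = (2*O)*(1/(4*P)) = O/(2*P))
U(h, 38) - (-1)*(-41373) = (½)*38/(184/5) - (-1)*(-41373) = (½)*38*(5/184) - 1*41373 = 95/184 - 41373 = -7612537/184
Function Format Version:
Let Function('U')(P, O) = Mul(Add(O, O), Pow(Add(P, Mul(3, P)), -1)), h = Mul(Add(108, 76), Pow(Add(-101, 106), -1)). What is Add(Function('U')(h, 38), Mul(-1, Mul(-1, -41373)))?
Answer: Rational(-7612537, 184) ≈ -41373.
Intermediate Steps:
h = Rational(184, 5) (h = Mul(184, Pow(5, -1)) = Mul(184, Rational(1, 5)) = Rational(184, 5) ≈ 36.800)
Function('U')(P, O) = Mul(Rational(1, 2), O, Pow(P, -1)) (Function('U')(P, O) = Mul(Mul(2, O), Pow(Mul(4, P), -1)) = Mul(Mul(2, O), Mul(Rational(1, 4), Pow(P, -1))) = Mul(Rational(1, 2), O, Pow(P, -1)))
Add(Function('U')(h, 38), Mul(-1, Mul(-1, -41373))) = Add(Mul(Rational(1, 2), 38, Pow(Rational(184, 5), -1)), Mul(-1, Mul(-1, -41373))) = Add(Mul(Rational(1, 2), 38, Rational(5, 184)), Mul(-1, 41373)) = Add(Rational(95, 184), -41373) = Rational(-7612537, 184)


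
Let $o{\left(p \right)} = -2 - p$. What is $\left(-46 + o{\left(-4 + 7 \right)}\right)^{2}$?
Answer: $2601$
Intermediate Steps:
$\left(-46 + o{\left(-4 + 7 \right)}\right)^{2} = \left(-46 - 5\right)^{2} = \left(-51\right)^{2} = 2601$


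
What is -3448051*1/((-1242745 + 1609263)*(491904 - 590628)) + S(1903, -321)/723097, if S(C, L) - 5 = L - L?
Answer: 2674195949107/26164630812070104 ≈ 0.00010221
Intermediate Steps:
S(C, L) = 5 (S(C, L) = 5 + (L - L) = 5 + 0 = 5)
-3448051*1/((-1242745 + 1609263)*(491904 - 590628)) + S(1903, -321)/723097 = -3448051*1/((-1242745 + 1609263)*(491904 - 590628)) + 5/723097 = -3448051/(366518*(-98724)) + 5*(1/723097) = -3448051/(-36184123032) + 5/723097 = -3448051*(-1/36184123032) + 5/723097 = 3448051/36184123032 + 5/723097 = 2674195949107/26164630812070104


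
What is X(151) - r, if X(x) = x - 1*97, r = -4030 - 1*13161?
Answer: 17245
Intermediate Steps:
r = -17191 (r = -4030 - 13161 = -17191)
X(x) = -97 + x (X(x) = x - 97 = -97 + x)
X(151) - r = (-97 + 151) - 1*(-17191) = 54 + 17191 = 17245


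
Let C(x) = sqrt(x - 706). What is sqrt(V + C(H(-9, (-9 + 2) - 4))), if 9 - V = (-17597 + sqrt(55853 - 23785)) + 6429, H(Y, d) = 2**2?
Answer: sqrt(11177 - 2*sqrt(8017) + 3*I*sqrt(78)) ≈ 104.87 + 0.1263*I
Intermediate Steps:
H(Y, d) = 4
C(x) = sqrt(-706 + x)
V = 11177 - 2*sqrt(8017) (V = 9 - ((-17597 + sqrt(55853 - 23785)) + 6429) = 9 - ((-17597 + sqrt(32068)) + 6429) = 9 - ((-17597 + 2*sqrt(8017)) + 6429) = 9 - (-11168 + 2*sqrt(8017)) = 9 + (11168 - 2*sqrt(8017)) = 11177 - 2*sqrt(8017) ≈ 10998.)
sqrt(V + C(H(-9, (-9 + 2) - 4))) = sqrt((11177 - 2*sqrt(8017)) + sqrt(-706 + 4)) = sqrt((11177 - 2*sqrt(8017)) + sqrt(-702)) = sqrt((11177 - 2*sqrt(8017)) + 3*I*sqrt(78)) = sqrt(11177 - 2*sqrt(8017) + 3*I*sqrt(78))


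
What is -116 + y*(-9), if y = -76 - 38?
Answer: 910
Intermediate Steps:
y = -114
-116 + y*(-9) = -116 - 114*(-9) = -116 + 1026 = 910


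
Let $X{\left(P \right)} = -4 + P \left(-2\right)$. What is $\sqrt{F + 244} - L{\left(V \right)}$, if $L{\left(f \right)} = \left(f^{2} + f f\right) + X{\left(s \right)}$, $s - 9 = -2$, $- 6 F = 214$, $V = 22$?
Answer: $-950 + \frac{25 \sqrt{3}}{3} \approx -935.57$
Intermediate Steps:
$F = - \frac{107}{3}$ ($F = \left(- \frac{1}{6}\right) 214 = - \frac{107}{3} \approx -35.667$)
$s = 7$ ($s = 9 - 2 = 7$)
$X{\left(P \right)} = -4 - 2 P$
$L{\left(f \right)} = -18 + 2 f^{2}$ ($L{\left(f \right)} = \left(f^{2} + f f\right) - 18 = \left(f^{2} + f^{2}\right) - 18 = 2 f^{2} - 18 = -18 + 2 f^{2}$)
$\sqrt{F + 244} - L{\left(V \right)} = \sqrt{- \frac{107}{3} + 244} - \left(-18 + 2 \cdot 22^{2}\right) = \sqrt{\frac{625}{3}} - \left(-18 + 2 \cdot 484\right) = \frac{25 \sqrt{3}}{3} - \left(-18 + 968\right) = \frac{25 \sqrt{3}}{3} - 950 = -950 + \frac{25 \sqrt{3}}{3}$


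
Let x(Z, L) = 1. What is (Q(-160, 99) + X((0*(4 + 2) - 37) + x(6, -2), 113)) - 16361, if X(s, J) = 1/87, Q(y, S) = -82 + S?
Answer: -1421927/87 ≈ -16344.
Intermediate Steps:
X(s, J) = 1/87
(Q(-160, 99) + X((0*(4 + 2) - 37) + x(6, -2), 113)) - 16361 = ((-82 + 99) + 1/87) - 16361 = (17 + 1/87) - 16361 = 1480/87 - 16361 = -1421927/87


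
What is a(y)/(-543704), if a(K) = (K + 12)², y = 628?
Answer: -51200/67963 ≈ -0.75335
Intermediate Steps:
a(K) = (12 + K)²
a(y)/(-543704) = (12 + 628)²/(-543704) = 640²*(-1/543704) = 409600*(-1/543704) = -51200/67963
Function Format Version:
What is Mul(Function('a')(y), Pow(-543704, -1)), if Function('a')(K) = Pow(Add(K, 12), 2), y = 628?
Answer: Rational(-51200, 67963) ≈ -0.75335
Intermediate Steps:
Function('a')(K) = Pow(Add(12, K), 2)
Mul(Function('a')(y), Pow(-543704, -1)) = Mul(Pow(Add(12, 628), 2), Pow(-543704, -1)) = Mul(Pow(640, 2), Rational(-1, 543704)) = Mul(409600, Rational(-1, 543704)) = Rational(-51200, 67963)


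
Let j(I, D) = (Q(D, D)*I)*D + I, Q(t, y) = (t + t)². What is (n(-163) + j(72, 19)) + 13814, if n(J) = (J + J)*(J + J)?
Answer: 2095554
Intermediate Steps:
Q(t, y) = 4*t² (Q(t, y) = (2*t)² = 4*t²)
n(J) = 4*J² (n(J) = (2*J)*(2*J) = 4*J²)
j(I, D) = I + 4*I*D³ (j(I, D) = ((4*D²)*I)*D + I = (4*I*D²)*D + I = 4*I*D³ + I = I + 4*I*D³)
(n(-163) + j(72, 19)) + 13814 = (4*(-163)² + 72*(1 + 4*19³)) + 13814 = (4*26569 + 72*(1 + 4*6859)) + 13814 = (106276 + 72*(1 + 27436)) + 13814 = (106276 + 72*27437) + 13814 = (106276 + 1975464) + 13814 = 2081740 + 13814 = 2095554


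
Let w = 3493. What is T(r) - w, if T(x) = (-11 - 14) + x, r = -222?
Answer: -3740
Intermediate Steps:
T(x) = -25 + x
T(r) - w = (-25 - 222) - 1*3493 = -247 - 3493 = -3740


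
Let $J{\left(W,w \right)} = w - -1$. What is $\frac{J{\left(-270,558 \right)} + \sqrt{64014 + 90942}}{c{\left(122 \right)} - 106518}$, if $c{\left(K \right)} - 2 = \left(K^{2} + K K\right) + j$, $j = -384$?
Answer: $- \frac{559}{77132} - \frac{\sqrt{38739}}{38566} \approx -0.012351$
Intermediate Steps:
$J{\left(W,w \right)} = 1 + w$ ($J{\left(W,w \right)} = w + 1 = 1 + w$)
$c{\left(K \right)} = -382 + 2 K^{2}$ ($c{\left(K \right)} = 2 - \left(384 - K^{2} - K K\right) = 2 + \left(\left(K^{2} + K^{2}\right) - 384\right) = 2 + \left(2 K^{2} - 384\right) = 2 + \left(-384 + 2 K^{2}\right) = -382 + 2 K^{2}$)
$\frac{J{\left(-270,558 \right)} + \sqrt{64014 + 90942}}{c{\left(122 \right)} - 106518} = \frac{\left(1 + 558\right) + \sqrt{64014 + 90942}}{\left(-382 + 2 \cdot 122^{2}\right) - 106518} = \frac{559 + \sqrt{154956}}{\left(-382 + 2 \cdot 14884\right) - 106518} = \frac{559 + 2 \sqrt{38739}}{\left(-382 + 29768\right) - 106518} = \frac{559 + 2 \sqrt{38739}}{29386 - 106518} = \frac{559 + 2 \sqrt{38739}}{-77132} = \left(559 + 2 \sqrt{38739}\right) \left(- \frac{1}{77132}\right) = - \frac{559}{77132} - \frac{\sqrt{38739}}{38566}$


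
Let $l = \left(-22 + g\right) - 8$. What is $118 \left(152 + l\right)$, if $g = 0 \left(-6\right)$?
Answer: $14396$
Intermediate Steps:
$g = 0$
$l = -30$ ($l = \left(-22 + 0\right) - 8 = -22 - 8 = -30$)
$118 \left(152 + l\right) = 118 \left(152 - 30\right) = 118 \cdot 122 = 14396$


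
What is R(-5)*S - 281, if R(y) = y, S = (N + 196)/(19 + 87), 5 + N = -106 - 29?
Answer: -15033/53 ≈ -283.64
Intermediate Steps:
N = -140 (N = -5 + (-106 - 29) = -5 - 135 = -140)
S = 28/53 (S = (-140 + 196)/(19 + 87) = 56/106 = 56*(1/106) = 28/53 ≈ 0.52830)
R(-5)*S - 281 = -5*28/53 - 281 = -140/53 - 281 = -15033/53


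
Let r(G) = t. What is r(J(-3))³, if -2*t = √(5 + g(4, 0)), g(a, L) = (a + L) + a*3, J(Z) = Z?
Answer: -21*√21/8 ≈ -12.029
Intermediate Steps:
g(a, L) = L + 4*a (g(a, L) = (L + a) + 3*a = L + 4*a)
t = -√21/2 (t = -√(5 + (0 + 4*4))/2 = -√(5 + (0 + 16))/2 = -√(5 + 16)/2 = -√21/2 ≈ -2.2913)
r(G) = -√21/2
r(J(-3))³ = (-√21/2)³ = -21*√21/8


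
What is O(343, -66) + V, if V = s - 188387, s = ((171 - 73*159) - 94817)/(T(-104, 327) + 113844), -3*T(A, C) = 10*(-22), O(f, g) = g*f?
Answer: -72118534559/341752 ≈ -2.1103e+5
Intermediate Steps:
O(f, g) = f*g
T(A, C) = 220/3 (T(A, C) = -10*(-22)/3 = -1/3*(-220) = 220/3)
s = -318759/341752 (s = ((171 - 73*159) - 94817)/(220/3 + 113844) = ((171 - 11607) - 94817)/(341752/3) = (-11436 - 94817)*(3/341752) = -106253*3/341752 = -318759/341752 ≈ -0.93272)
V = -64381952783/341752 (V = -318759/341752 - 188387 = -64381952783/341752 ≈ -1.8839e+5)
O(343, -66) + V = 343*(-66) - 64381952783/341752 = -22638 - 64381952783/341752 = -72118534559/341752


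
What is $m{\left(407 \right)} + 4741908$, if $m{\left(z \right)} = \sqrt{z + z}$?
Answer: $4741908 + \sqrt{814} \approx 4.7419 \cdot 10^{6}$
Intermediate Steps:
$m{\left(z \right)} = \sqrt{2} \sqrt{z}$ ($m{\left(z \right)} = \sqrt{2 z} = \sqrt{2} \sqrt{z}$)
$m{\left(407 \right)} + 4741908 = \sqrt{2} \sqrt{407} + 4741908 = \sqrt{814} + 4741908 = 4741908 + \sqrt{814}$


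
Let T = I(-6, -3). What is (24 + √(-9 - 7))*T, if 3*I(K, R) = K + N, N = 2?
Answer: -32 - 16*I/3 ≈ -32.0 - 5.3333*I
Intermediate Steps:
I(K, R) = ⅔ + K/3 (I(K, R) = (K + 2)/3 = (2 + K)/3 = ⅔ + K/3)
T = -4/3 (T = ⅔ + (⅓)*(-6) = ⅔ - 2 = -4/3 ≈ -1.3333)
(24 + √(-9 - 7))*T = (24 + √(-9 - 7))*(-4/3) = (24 + √(-16))*(-4/3) = (24 + 4*I)*(-4/3) = -32 - 16*I/3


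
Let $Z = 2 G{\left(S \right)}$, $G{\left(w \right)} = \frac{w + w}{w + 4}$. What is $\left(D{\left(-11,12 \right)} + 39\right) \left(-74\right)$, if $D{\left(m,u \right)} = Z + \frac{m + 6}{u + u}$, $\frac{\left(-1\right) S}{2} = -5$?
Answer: $- \frac{258889}{84} \approx -3082.0$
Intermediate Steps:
$S = 10$ ($S = \left(-2\right) \left(-5\right) = 10$)
$G{\left(w \right)} = \frac{2 w}{4 + w}$
$Z = \frac{20}{7}$ ($Z = 2 \cdot 2 \cdot 10 \frac{1}{4 + 10} = 2 \cdot 2 \cdot 10 \cdot \frac{1}{14} = 2 \cdot \frac{10}{7} = \frac{20}{7} \approx 2.8571$)
$D{\left(m,u \right)} = \frac{20}{7} + \frac{6 + m}{2 u}$ ($D{\left(m,u \right)} = \frac{20}{7} + \frac{m + 6}{u + u} = \frac{20}{7} + \frac{6 + m}{2 u}$)
$\left(D{\left(-11,12 \right)} + 39\right) \left(-74\right) = \left(\frac{42 + 7 \left(-11\right) + 40 \cdot 12}{14 \cdot 12} + 39\right) \left(-74\right) = \left(\frac{1}{14} \cdot \frac{1}{12} \left(42 - 77 + 480\right) + 39\right) \left(-74\right) = \left(\frac{1}{14} \cdot \frac{1}{12} \cdot 445 + 39\right) \left(-74\right) = \left(\frac{445}{168} + 39\right) \left(-74\right) = \frac{6997}{168} \left(-74\right) = - \frac{258889}{84}$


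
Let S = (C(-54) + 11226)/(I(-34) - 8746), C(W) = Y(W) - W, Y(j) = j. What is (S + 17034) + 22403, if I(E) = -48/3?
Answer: 172767884/4381 ≈ 39436.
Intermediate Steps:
I(E) = -16 (I(E) = -48*1/3 = -16)
C(W) = 0 (C(W) = W - W = 0)
S = -5613/4381 (S = (0 + 11226)/(-16 - 8746) = 11226/(-8762) = 11226*(-1/8762) = -5613/4381 ≈ -1.2812)
(S + 17034) + 22403 = (-5613/4381 + 17034) + 22403 = 74620341/4381 + 22403 = 172767884/4381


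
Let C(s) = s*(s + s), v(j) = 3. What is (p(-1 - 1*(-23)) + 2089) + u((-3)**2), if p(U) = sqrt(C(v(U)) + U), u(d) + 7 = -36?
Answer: 2046 + 2*sqrt(10) ≈ 2052.3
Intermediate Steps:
C(s) = 2*s**2 (C(s) = s*(2*s) = 2*s**2)
u(d) = -43 (u(d) = -7 - 36 = -43)
p(U) = sqrt(18 + U) (p(U) = sqrt(2*3**2 + U) = sqrt(2*9 + U) = sqrt(18 + U))
(p(-1 - 1*(-23)) + 2089) + u((-3)**2) = (sqrt(18 + (-1 - 1*(-23))) + 2089) - 43 = (sqrt(18 + (-1 + 23)) + 2089) - 43 = (sqrt(18 + 22) + 2089) - 43 = (sqrt(40) + 2089) - 43 = (2*sqrt(10) + 2089) - 43 = (2089 + 2*sqrt(10)) - 43 = 2046 + 2*sqrt(10)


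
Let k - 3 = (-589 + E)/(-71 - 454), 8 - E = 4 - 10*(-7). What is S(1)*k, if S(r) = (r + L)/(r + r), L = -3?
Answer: -446/105 ≈ -4.2476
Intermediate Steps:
E = -66 (E = 8 - (4 - 10*(-7)) = 8 - (4 + 70) = 8 - 1*74 = 8 - 74 = -66)
S(r) = (-3 + r)/(2*r) (S(r) = (r - 3)/(r + r) = (-3 + r)/((2*r)) = (-3 + r)*(1/(2*r)) = (-3 + r)/(2*r))
k = 446/105 (k = 3 + (-589 - 66)/(-71 - 454) = 3 - 655/(-525) = 3 - 655*(-1/525) = 3 + 131/105 = 446/105 ≈ 4.2476)
S(1)*k = ((1/2)*(-3 + 1)/1)*(446/105) = ((1/2)*1*(-2))*(446/105) = -1*446/105 = -446/105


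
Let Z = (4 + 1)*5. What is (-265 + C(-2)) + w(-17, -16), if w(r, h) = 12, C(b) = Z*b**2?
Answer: -153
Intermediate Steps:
Z = 25 (Z = 5*5 = 25)
C(b) = 25*b**2
(-265 + C(-2)) + w(-17, -16) = (-265 + 25*(-2)**2) + 12 = (-265 + 25*4) + 12 = (-265 + 100) + 12 = -165 + 12 = -153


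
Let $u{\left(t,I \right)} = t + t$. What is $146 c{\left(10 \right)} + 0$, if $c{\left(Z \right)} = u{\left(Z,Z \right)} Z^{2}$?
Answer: $292000$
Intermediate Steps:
$u{\left(t,I \right)} = 2 t$
$c{\left(Z \right)} = 2 Z^{3}$ ($c{\left(Z \right)} = 2 Z Z^{2} = 2 Z^{3}$)
$146 c{\left(10 \right)} + 0 = 146 \cdot 2 \cdot 10^{3} + 0 = 146 \cdot 2 \cdot 1000 + 0 = 146 \cdot 2000 + 0 = 292000 + 0 = 292000$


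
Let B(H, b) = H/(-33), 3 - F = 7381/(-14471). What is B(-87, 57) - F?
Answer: -139075/159181 ≈ -0.87369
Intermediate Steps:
F = 50794/14471 (F = 3 - 7381/(-14471) = 3 - 7381*(-1)/14471 = 3 - 1*(-7381/14471) = 3 + 7381/14471 = 50794/14471 ≈ 3.5101)
B(H, b) = -H/33 (B(H, b) = H*(-1/33) = -H/33)
B(-87, 57) - F = -1/33*(-87) - 1*50794/14471 = 29/11 - 50794/14471 = -139075/159181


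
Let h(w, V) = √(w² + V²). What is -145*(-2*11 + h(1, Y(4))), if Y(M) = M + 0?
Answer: 3190 - 145*√17 ≈ 2592.1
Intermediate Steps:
Y(M) = M
h(w, V) = √(V² + w²)
-145*(-2*11 + h(1, Y(4))) = -145*(-2*11 + √(4² + 1²)) = -145*(-22 + √(16 + 1)) = -145*(-22 + √17) = 3190 - 145*√17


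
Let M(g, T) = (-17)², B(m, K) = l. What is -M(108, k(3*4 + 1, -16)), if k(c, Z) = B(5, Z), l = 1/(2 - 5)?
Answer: -289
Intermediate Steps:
l = -⅓ (l = 1/(-3) = -⅓ ≈ -0.33333)
B(m, K) = -⅓
k(c, Z) = -⅓
M(g, T) = 289
-M(108, k(3*4 + 1, -16)) = -1*289 = -289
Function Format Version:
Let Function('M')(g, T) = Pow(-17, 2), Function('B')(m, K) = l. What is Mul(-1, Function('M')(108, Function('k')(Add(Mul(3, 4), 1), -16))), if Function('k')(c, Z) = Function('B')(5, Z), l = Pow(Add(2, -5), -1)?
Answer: -289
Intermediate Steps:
l = Rational(-1, 3) (l = Pow(-3, -1) = Rational(-1, 3) ≈ -0.33333)
Function('B')(m, K) = Rational(-1, 3)
Function('k')(c, Z) = Rational(-1, 3)
Function('M')(g, T) = 289
Mul(-1, Function('M')(108, Function('k')(Add(Mul(3, 4), 1), -16))) = Mul(-1, 289) = -289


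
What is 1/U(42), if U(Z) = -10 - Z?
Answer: -1/52 ≈ -0.019231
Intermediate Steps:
1/U(42) = 1/(-10 - 1*42) = 1/(-10 - 42) = 1/(-52) = -1/52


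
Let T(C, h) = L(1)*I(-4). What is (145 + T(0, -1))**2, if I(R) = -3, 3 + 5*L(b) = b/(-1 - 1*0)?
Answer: 543169/25 ≈ 21727.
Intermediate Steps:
L(b) = -3/5 - b/5 (L(b) = -3/5 + (b/(-1 - 1*0))/5 = -3/5 + (b/(-1 + 0))/5 = -3/5 + (b/(-1))/5 = -3/5 + (b*(-1))/5 = -3/5 + (-b)/5 = -3/5 - b/5)
T(C, h) = 12/5 (T(C, h) = (-3/5 - 1/5*1)*(-3) = (-3/5 - 1/5)*(-3) = -4/5*(-3) = 12/5)
(145 + T(0, -1))**2 = (145 + 12/5)**2 = (737/5)**2 = 543169/25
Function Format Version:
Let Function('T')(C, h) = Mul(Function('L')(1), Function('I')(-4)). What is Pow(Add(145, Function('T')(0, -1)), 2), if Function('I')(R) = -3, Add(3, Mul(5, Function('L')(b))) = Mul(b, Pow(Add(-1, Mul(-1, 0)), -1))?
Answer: Rational(543169, 25) ≈ 21727.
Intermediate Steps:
Function('L')(b) = Add(Rational(-3, 5), Mul(Rational(-1, 5), b)) (Function('L')(b) = Add(Rational(-3, 5), Mul(Rational(1, 5), Mul(b, Pow(Add(-1, Mul(-1, 0)), -1)))) = Add(Rational(-3, 5), Mul(Rational(1, 5), Mul(b, Pow(Add(-1, 0), -1)))) = Add(Rational(-3, 5), Mul(Rational(1, 5), Mul(b, Pow(-1, -1)))) = Add(Rational(-3, 5), Mul(Rational(1, 5), Mul(b, -1))) = Add(Rational(-3, 5), Mul(Rational(1, 5), Mul(-1, b))) = Add(Rational(-3, 5), Mul(Rational(-1, 5), b)))
Function('T')(C, h) = Rational(12, 5) (Function('T')(C, h) = Mul(Add(Rational(-3, 5), Mul(Rational(-1, 5), 1)), -3) = Mul(Add(Rational(-3, 5), Rational(-1, 5)), -3) = Mul(Rational(-4, 5), -3) = Rational(12, 5))
Pow(Add(145, Function('T')(0, -1)), 2) = Pow(Add(145, Rational(12, 5)), 2) = Pow(Rational(737, 5), 2) = Rational(543169, 25)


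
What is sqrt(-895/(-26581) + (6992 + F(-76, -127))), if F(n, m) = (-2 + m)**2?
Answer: 18*sqrt(51536757917)/26581 ≈ 153.73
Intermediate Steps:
sqrt(-895/(-26581) + (6992 + F(-76, -127))) = sqrt(-895/(-26581) + (6992 + (-2 - 127)**2)) = sqrt(-895*(-1/26581) + (6992 + (-129)**2)) = sqrt(895/26581 + (6992 + 16641)) = sqrt(895/26581 + 23633) = sqrt(628189668/26581) = 18*sqrt(51536757917)/26581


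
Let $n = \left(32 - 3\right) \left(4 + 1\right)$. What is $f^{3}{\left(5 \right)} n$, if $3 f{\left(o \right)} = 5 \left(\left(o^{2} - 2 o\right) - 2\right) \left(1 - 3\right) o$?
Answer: $- \frac{39820625000}{27} \approx -1.4748 \cdot 10^{9}$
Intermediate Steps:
$n = 145$ ($n = 29 \cdot 5 = 145$)
$f{\left(o \right)} = \frac{o \left(20 - 10 o^{2} + 20 o\right)}{3}$ ($f{\left(o \right)} = \frac{5 \left(\left(o^{2} - 2 o\right) - 2\right) \left(1 - 3\right) o}{3} = \frac{5 \left(-2 + o^{2} - 2 o\right) \left(-2\right) o}{3} = \frac{5 \left(4 - 2 o^{2} + 4 o\right) o}{3} = \frac{\left(20 - 10 o^{2} + 20 o\right) o}{3} = \frac{o \left(20 - 10 o^{2} + 20 o\right)}{3}$)
$f^{3}{\left(5 \right)} n = \left(\frac{10}{3} \cdot 5 \left(2 - 5^{2} + 2 \cdot 5\right)\right)^{3} \cdot 145 = \left(\frac{10}{3} \cdot 5 \left(2 - 25 + 10\right)\right)^{3} \cdot 145 = \left(\frac{10}{3} \cdot 5 \left(-13\right)\right)^{3} \cdot 145 = \left(- \frac{650}{3}\right)^{3} \cdot 145 = \left(- \frac{274625000}{27}\right) 145 = - \frac{39820625000}{27}$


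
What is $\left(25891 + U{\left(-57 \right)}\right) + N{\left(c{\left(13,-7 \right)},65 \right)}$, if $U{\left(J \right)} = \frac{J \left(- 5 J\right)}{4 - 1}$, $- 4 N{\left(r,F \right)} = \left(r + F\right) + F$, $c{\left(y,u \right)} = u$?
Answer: $\frac{81781}{4} \approx 20445.0$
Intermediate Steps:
$N{\left(r,F \right)} = - \frac{F}{2} - \frac{r}{4}$ ($N{\left(r,F \right)} = - \frac{\left(r + F\right) + F}{4} = - \frac{\left(F + r\right) + F}{4} = - \frac{r + 2 F}{4} = - \frac{F}{2} - \frac{r}{4}$)
$U{\left(J \right)} = - \frac{5 J^{2}}{3}$ ($U{\left(J \right)} = \frac{\left(-5\right) J^{2}}{3} = - 5 J^{2} \cdot \frac{1}{3} = - \frac{5 J^{2}}{3}$)
$\left(25891 + U{\left(-57 \right)}\right) + N{\left(c{\left(13,-7 \right)},65 \right)} = \left(25891 - \frac{5 \left(-57\right)^{2}}{3}\right) - \frac{123}{4} = \left(25891 - 5415\right) + \left(- \frac{65}{2} + \frac{7}{4}\right) = \left(25891 - 5415\right) - \frac{123}{4} = 20476 - \frac{123}{4} = \frac{81781}{4}$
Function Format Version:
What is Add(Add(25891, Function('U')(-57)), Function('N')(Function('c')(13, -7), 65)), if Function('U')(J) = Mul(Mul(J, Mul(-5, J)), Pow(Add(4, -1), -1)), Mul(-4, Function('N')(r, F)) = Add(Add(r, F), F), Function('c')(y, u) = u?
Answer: Rational(81781, 4) ≈ 20445.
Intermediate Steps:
Function('N')(r, F) = Add(Mul(Rational(-1, 2), F), Mul(Rational(-1, 4), r)) (Function('N')(r, F) = Mul(Rational(-1, 4), Add(Add(r, F), F)) = Mul(Rational(-1, 4), Add(Add(F, r), F)) = Mul(Rational(-1, 4), Add(r, Mul(2, F))) = Add(Mul(Rational(-1, 2), F), Mul(Rational(-1, 4), r)))
Function('U')(J) = Mul(Rational(-5, 3), Pow(J, 2)) (Function('U')(J) = Mul(Mul(-5, Pow(J, 2)), Pow(3, -1)) = Mul(Mul(-5, Pow(J, 2)), Rational(1, 3)) = Mul(Rational(-5, 3), Pow(J, 2)))
Add(Add(25891, Function('U')(-57)), Function('N')(Function('c')(13, -7), 65)) = Add(Add(25891, Mul(Rational(-5, 3), Pow(-57, 2))), Add(Mul(Rational(-1, 2), 65), Mul(Rational(-1, 4), -7))) = Add(Add(25891, Mul(Rational(-5, 3), 3249)), Add(Rational(-65, 2), Rational(7, 4))) = Add(Add(25891, -5415), Rational(-123, 4)) = Add(20476, Rational(-123, 4)) = Rational(81781, 4)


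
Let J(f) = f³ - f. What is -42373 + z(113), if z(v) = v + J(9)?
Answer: -41540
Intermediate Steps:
z(v) = 720 + v (z(v) = v + (9³ - 1*9) = v + (729 - 9) = v + 720 = 720 + v)
-42373 + z(113) = -42373 + (720 + 113) = -42373 + 833 = -41540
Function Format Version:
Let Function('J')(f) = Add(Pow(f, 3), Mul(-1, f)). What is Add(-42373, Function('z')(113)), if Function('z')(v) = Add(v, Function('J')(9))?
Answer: -41540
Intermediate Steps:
Function('z')(v) = Add(720, v) (Function('z')(v) = Add(v, Add(Pow(9, 3), Mul(-1, 9))) = Add(v, Add(729, -9)) = Add(v, 720) = Add(720, v))
Add(-42373, Function('z')(113)) = Add(-42373, Add(720, 113)) = Add(-42373, 833) = -41540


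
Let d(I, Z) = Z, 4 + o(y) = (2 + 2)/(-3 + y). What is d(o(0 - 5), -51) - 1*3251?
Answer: -3302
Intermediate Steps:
o(y) = -4 + 4/(-3 + y) (o(y) = -4 + (2 + 2)/(-3 + y) = -4 + 4/(-3 + y))
d(o(0 - 5), -51) - 1*3251 = -51 - 1*3251 = -51 - 3251 = -3302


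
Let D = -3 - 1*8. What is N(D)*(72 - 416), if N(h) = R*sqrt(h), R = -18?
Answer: 6192*I*sqrt(11) ≈ 20537.0*I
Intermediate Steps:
D = -11 (D = -3 - 8 = -11)
N(h) = -18*sqrt(h)
N(D)*(72 - 416) = (-18*I*sqrt(11))*(72 - 416) = -18*I*sqrt(11)*(-344) = 6192*I*sqrt(11)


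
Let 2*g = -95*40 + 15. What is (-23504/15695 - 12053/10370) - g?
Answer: 1809323518/957395 ≈ 1889.8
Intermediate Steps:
g = -3785/2 (g = (-95*40 + 15)/2 = (-3800 + 15)/2 = (1/2)*(-3785) = -3785/2 ≈ -1892.5)
(-23504/15695 - 12053/10370) - g = (-23504/15695 - 12053/10370) - 1*(-3785/2) = (-23504*1/15695 - 12053*1/10370) + 3785/2 = (-23504/15695 - 709/610) + 3785/2 = -5093039/1914790 + 3785/2 = 1809323518/957395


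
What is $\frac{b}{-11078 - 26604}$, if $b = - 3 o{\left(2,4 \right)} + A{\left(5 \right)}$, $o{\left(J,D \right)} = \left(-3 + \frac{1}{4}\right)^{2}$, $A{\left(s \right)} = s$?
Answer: $\frac{283}{602912} \approx 0.00046939$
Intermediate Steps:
$o{\left(J,D \right)} = \frac{121}{16}$ ($o{\left(J,D \right)} = \left(-3 + \frac{1}{4}\right)^{2} = \left(- \frac{11}{4}\right)^{2} = \frac{121}{16}$)
$b = - \frac{283}{16}$ ($b = \left(-3\right) \frac{121}{16} + 5 = - \frac{363}{16} + 5 = - \frac{283}{16} \approx -17.688$)
$\frac{b}{-11078 - 26604} = \frac{1}{-11078 - 26604} \left(- \frac{283}{16}\right) = \frac{1}{-37682} \left(- \frac{283}{16}\right) = \left(- \frac{1}{37682}\right) \left(- \frac{283}{16}\right) = \frac{283}{602912}$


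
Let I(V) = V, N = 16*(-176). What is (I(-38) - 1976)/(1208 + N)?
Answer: 1007/804 ≈ 1.2525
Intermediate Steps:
N = -2816
(I(-38) - 1976)/(1208 + N) = (-38 - 1976)/(1208 - 2816) = -2014/(-1608) = -2014*(-1/1608) = 1007/804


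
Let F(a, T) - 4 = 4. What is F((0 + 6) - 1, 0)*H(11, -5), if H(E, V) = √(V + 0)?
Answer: 8*I*√5 ≈ 17.889*I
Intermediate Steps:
H(E, V) = √V
F(a, T) = 8 (F(a, T) = 4 + 4 = 8)
F((0 + 6) - 1, 0)*H(11, -5) = 8*√(-5) = 8*(I*√5) = 8*I*√5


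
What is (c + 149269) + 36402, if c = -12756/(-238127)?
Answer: 44213290973/238127 ≈ 1.8567e+5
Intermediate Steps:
c = 12756/238127 (c = -12756*(-1/238127) = 12756/238127 ≈ 0.053568)
(c + 149269) + 36402 = (12756/238127 + 149269) + 36402 = 35544991919/238127 + 36402 = 44213290973/238127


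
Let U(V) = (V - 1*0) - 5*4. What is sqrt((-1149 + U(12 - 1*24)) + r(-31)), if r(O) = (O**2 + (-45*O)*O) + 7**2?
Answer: 18*I*sqrt(134) ≈ 208.36*I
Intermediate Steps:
r(O) = 49 - 44*O**2 (r(O) = (O**2 - 45*O**2) + 49 = -44*O**2 + 49 = 49 - 44*O**2)
U(V) = -20 + V (U(V) = (V + 0) - 20 = V - 20 = -20 + V)
sqrt((-1149 + U(12 - 1*24)) + r(-31)) = sqrt((-1149 + (-20 + (12 - 1*24))) + (49 - 44*(-31)**2)) = sqrt((-1149 + (-20 + (12 - 24))) + (49 - 44*961)) = sqrt((-1149 + (-20 - 12)) + (49 - 42284)) = sqrt((-1149 - 32) - 42235) = sqrt(-1181 - 42235) = sqrt(-43416) = 18*I*sqrt(134)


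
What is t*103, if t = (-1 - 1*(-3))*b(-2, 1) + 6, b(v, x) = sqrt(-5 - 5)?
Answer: 618 + 206*I*sqrt(10) ≈ 618.0 + 651.43*I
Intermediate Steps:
b(v, x) = I*sqrt(10) (b(v, x) = sqrt(-10) = I*sqrt(10))
t = 6 + 2*I*sqrt(10) (t = (-1 - 1*(-3))*(I*sqrt(10)) + 6 = (-1 + 3)*(I*sqrt(10)) + 6 = 2*(I*sqrt(10)) + 6 = 2*I*sqrt(10) + 6 = 6 + 2*I*sqrt(10) ≈ 6.0 + 6.3246*I)
t*103 = (6 + 2*I*sqrt(10))*103 = 618 + 206*I*sqrt(10)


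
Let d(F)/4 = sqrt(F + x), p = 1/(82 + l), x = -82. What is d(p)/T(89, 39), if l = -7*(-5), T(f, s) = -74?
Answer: -2*I*sqrt(124709)/1443 ≈ -0.48945*I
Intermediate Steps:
l = 35
p = 1/117 (p = 1/(82 + 35) = 1/117 ≈ 0.0085470)
d(F) = 4*sqrt(-82 + F) (d(F) = 4*sqrt(F - 82) = 4*sqrt(-82 + F))
d(p)/T(89, 39) = (4*sqrt(-82 + 1/117))/(-74) = (4*sqrt(-9593/117))*(-1/74) = (4*(I*sqrt(124709)/39))*(-1/74) = (4*I*sqrt(124709)/39)*(-1/74) = -2*I*sqrt(124709)/1443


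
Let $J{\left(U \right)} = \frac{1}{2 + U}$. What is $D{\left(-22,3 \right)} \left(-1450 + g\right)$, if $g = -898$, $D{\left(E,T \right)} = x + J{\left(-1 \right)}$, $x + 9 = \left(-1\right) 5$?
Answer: $30524$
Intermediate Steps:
$x = -14$ ($x = -9 - 5 = -14$)
$D{\left(E,T \right)} = -13$ ($D{\left(E,T \right)} = -14 + \frac{1}{2 - 1} = -14 + 1^{-1} = -14 + 1 = -13$)
$D{\left(-22,3 \right)} \left(-1450 + g\right) = - 13 \left(-1450 - 898\right) = \left(-13\right) \left(-2348\right) = 30524$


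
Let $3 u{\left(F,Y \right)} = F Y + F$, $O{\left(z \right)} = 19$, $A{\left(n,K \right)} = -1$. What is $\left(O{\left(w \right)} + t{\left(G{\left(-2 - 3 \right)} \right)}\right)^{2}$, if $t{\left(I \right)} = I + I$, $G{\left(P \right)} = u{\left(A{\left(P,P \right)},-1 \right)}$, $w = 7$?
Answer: $361$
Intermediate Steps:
$u{\left(F,Y \right)} = \frac{F}{3} + \frac{F Y}{3}$ ($u{\left(F,Y \right)} = \frac{F Y + F}{3} = \frac{F + F Y}{3} = \frac{F}{3} + \frac{F Y}{3}$)
$G{\left(P \right)} = 0$ ($G{\left(P \right)} = \frac{1}{3} \left(-1\right) \left(1 - 1\right) = \frac{1}{3} \left(-1\right) 0 = 0$)
$t{\left(I \right)} = 2 I$
$\left(O{\left(w \right)} + t{\left(G{\left(-2 - 3 \right)} \right)}\right)^{2} = \left(19 + 2 \cdot 0\right)^{2} = \left(19 + 0\right)^{2} = 19^{2} = 361$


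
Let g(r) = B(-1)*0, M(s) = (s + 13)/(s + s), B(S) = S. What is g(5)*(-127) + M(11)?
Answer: 12/11 ≈ 1.0909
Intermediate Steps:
M(s) = (13 + s)/(2*s) (M(s) = (13 + s)/((2*s)) = (13 + s)*(1/(2*s)) = (13 + s)/(2*s))
g(r) = 0 (g(r) = -1*0 = 0)
g(5)*(-127) + M(11) = 0*(-127) + (1/2)*(13 + 11)/11 = 0 + (1/2)*(1/11)*24 = 0 + 12/11 = 12/11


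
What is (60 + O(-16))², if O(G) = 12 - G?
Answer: 7744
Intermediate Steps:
(60 + O(-16))² = (60 + (12 - 1*(-16)))² = (60 + (12 + 16))² = (60 + 28)² = 88² = 7744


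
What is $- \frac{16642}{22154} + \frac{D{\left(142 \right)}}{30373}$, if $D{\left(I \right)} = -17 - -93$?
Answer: $- \frac{4752677}{6347957} \approx -0.74869$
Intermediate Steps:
$D{\left(I \right)} = 76$ ($D{\left(I \right)} = -17 + 93 = 76$)
$- \frac{16642}{22154} + \frac{D{\left(142 \right)}}{30373} = - \frac{16642}{22154} + \frac{76}{30373} = \left(-16642\right) \frac{1}{22154} + 76 \cdot \frac{1}{30373} = - \frac{157}{209} + \frac{76}{30373} = - \frac{4752677}{6347957}$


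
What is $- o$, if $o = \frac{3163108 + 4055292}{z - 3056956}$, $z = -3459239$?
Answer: $\frac{206240}{186177} \approx 1.1078$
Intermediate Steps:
$o = - \frac{206240}{186177}$ ($o = \frac{3163108 + 4055292}{-3459239 - 3056956} = \frac{7218400}{-6516195} = 7218400 \left(- \frac{1}{6516195}\right) = - \frac{206240}{186177} \approx -1.1078$)
$- o = \left(-1\right) \left(- \frac{206240}{186177}\right) = \frac{206240}{186177}$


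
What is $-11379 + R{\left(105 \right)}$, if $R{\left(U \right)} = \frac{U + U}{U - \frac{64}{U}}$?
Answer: $- \frac{124703169}{10961} \approx -11377.0$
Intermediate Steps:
$R{\left(U \right)} = \frac{2 U}{U - \frac{64}{U}}$
$-11379 + R{\left(105 \right)} = -11379 + \frac{2 \cdot 105^{2}}{-64 + 105^{2}} = -11379 + 2 \cdot 11025 \frac{1}{-64 + 11025} = -11379 + 2 \cdot 11025 \cdot \frac{1}{10961} = -11379 + \frac{22050}{10961} = - \frac{124703169}{10961}$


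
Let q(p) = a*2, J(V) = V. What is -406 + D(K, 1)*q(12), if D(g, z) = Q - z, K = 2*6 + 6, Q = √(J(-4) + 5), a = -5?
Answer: -406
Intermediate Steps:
Q = 1 (Q = √(-4 + 5) = √1 = 1)
K = 18 (K = 12 + 6 = 18)
D(g, z) = 1 - z
q(p) = -10 (q(p) = -5*2 = -10)
-406 + D(K, 1)*q(12) = -406 + (1 - 1*1)*(-10) = -406 + (1 - 1)*(-10) = -406 + 0*(-10) = -406 + 0 = -406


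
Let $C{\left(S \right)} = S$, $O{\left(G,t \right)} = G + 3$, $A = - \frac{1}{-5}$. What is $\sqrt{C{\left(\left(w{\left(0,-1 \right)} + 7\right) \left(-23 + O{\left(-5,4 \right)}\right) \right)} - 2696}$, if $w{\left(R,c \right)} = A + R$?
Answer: $2 i \sqrt{719} \approx 53.628 i$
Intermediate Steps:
$A = \frac{1}{5}$ ($A = \left(-1\right) \left(- \frac{1}{5}\right) = \frac{1}{5} \approx 0.2$)
$w{\left(R,c \right)} = \frac{1}{5} + R$
$O{\left(G,t \right)} = 3 + G$
$\sqrt{C{\left(\left(w{\left(0,-1 \right)} + 7\right) \left(-23 + O{\left(-5,4 \right)}\right) \right)} - 2696} = \sqrt{\left(\left(\frac{1}{5} + 0\right) + 7\right) \left(-23 + \left(3 - 5\right)\right) - 2696} = \sqrt{\left(\frac{1}{5} + 7\right) \left(-23 - 2\right) - 2696} = \sqrt{\frac{36}{5} \left(-25\right) - 2696} = \sqrt{-180 - 2696} = \sqrt{-2876} = 2 i \sqrt{719}$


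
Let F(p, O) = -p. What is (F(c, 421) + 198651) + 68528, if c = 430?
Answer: 266749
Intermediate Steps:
(F(c, 421) + 198651) + 68528 = (-1*430 + 198651) + 68528 = (-430 + 198651) + 68528 = 198221 + 68528 = 266749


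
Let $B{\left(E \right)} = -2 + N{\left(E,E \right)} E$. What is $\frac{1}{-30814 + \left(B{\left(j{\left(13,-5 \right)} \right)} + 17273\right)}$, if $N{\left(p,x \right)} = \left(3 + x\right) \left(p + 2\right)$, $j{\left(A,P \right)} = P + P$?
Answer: $- \frac{1}{14103} \approx -7.0907 \cdot 10^{-5}$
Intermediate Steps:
$j{\left(A,P \right)} = 2 P$
$N{\left(p,x \right)} = \left(2 + p\right) \left(3 + x\right)$ ($N{\left(p,x \right)} = \left(3 + x\right) \left(2 + p\right) = \left(2 + p\right) \left(3 + x\right)$)
$B{\left(E \right)} = -2 + E \left(6 + E^{2} + 5 E\right)$ ($B{\left(E \right)} = -2 + \left(6 + 2 E + 3 E + E E\right) E = -2 + \left(6 + 2 E + 3 E + E^{2}\right) E = -2 + \left(6 + E^{2} + 5 E\right) E = -2 + E \left(6 + E^{2} + 5 E\right)$)
$\frac{1}{-30814 + \left(B{\left(j{\left(13,-5 \right)} \right)} + 17273\right)} = \frac{1}{-30814 + \left(\left(-2 + 2 \left(-5\right) \left(6 + \left(2 \left(-5\right)\right)^{2} + 5 \cdot 2 \left(-5\right)\right)\right) + 17273\right)} = \frac{1}{-30814 + \left(\left(-2 - 10 \left(6 + \left(-10\right)^{2} + 5 \left(-10\right)\right)\right) + 17273\right)} = \frac{1}{-30814 + \left(\left(-2 - 10 \left(6 + 100 - 50\right)\right) + 17273\right)} = \frac{1}{-30814 + \left(\left(-2 - 560\right) + 17273\right)} = \frac{1}{-30814 + \left(-562 + 17273\right)} = \frac{1}{-30814 + 16711} = \frac{1}{-14103} = - \frac{1}{14103}$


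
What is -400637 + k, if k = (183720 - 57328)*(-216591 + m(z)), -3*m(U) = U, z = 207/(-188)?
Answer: -1286659024261/47 ≈ -2.7376e+10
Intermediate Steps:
z = -207/188 (z = 207*(-1/188) = -207/188 ≈ -1.1011)
m(U) = -U/3
k = -1286640194322/47 (k = (183720 - 57328)*(-216591 - 1/3*(-207/188)) = 126392*(-216591 + 69/188) = 126392*(-40719039/188) = -1286640194322/47 ≈ -2.7375e+10)
-400637 + k = -400637 - 1286640194322/47 = -1286659024261/47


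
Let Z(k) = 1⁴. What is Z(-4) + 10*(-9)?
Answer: -89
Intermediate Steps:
Z(k) = 1
Z(-4) + 10*(-9) = 1 + 10*(-9) = 1 - 90 = -89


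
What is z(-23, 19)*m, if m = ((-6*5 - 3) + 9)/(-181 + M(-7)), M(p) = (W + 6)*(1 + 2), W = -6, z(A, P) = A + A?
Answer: -1104/181 ≈ -6.0994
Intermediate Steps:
z(A, P) = 2*A
M(p) = 0 (M(p) = (-6 + 6)*(1 + 2) = 0*3 = 0)
m = 24/181 (m = ((-6*5 - 3) + 9)/(-181 + 0) = ((-30 - 3) + 9)/(-181) = (-33 + 9)*(-1/181) = -24*(-1/181) = 24/181 ≈ 0.13260)
z(-23, 19)*m = (2*(-23))*(24/181) = -46*24/181 = -1104/181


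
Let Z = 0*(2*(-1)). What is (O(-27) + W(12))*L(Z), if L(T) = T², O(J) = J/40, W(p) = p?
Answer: 0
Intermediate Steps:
Z = 0 (Z = 0*(-2) = 0)
O(J) = J/40 (O(J) = J*(1/40) = J/40)
(O(-27) + W(12))*L(Z) = ((1/40)*(-27) + 12)*0² = (-27/40 + 12)*0 = (453/40)*0 = 0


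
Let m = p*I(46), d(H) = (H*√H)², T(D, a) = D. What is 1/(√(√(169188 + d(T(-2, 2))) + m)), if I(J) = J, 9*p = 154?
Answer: 3*√2/(2*√(3542 + 9*√42295)) ≈ 0.028886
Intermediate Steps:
p = 154/9 (p = (⅑)*154 = 154/9 ≈ 17.111)
d(H) = H³ (d(H) = (H^(3/2))² = H³)
m = 7084/9 (m = (154/9)*46 = 7084/9 ≈ 787.11)
1/(√(√(169188 + d(T(-2, 2))) + m)) = 1/(√(√(169188 + (-2)³) + 7084/9)) = 1/(√(√(169188 - 8) + 7084/9)) = 1/(√(√169180 + 7084/9)) = 1/(√(2*√42295 + 7084/9)) = 1/(√(7084/9 + 2*√42295)) = (7084/9 + 2*√42295)^(-½)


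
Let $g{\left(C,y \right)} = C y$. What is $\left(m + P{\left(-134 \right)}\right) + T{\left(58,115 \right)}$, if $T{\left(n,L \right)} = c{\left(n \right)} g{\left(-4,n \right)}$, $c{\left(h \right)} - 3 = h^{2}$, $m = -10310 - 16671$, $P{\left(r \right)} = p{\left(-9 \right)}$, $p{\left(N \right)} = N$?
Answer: $-808134$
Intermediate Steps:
$P{\left(r \right)} = -9$
$m = -26981$
$c{\left(h \right)} = 3 + h^{2}$
$T{\left(n,L \right)} = - 4 n \left(3 + n^{2}\right)$ ($T{\left(n,L \right)} = \left(3 + n^{2}\right) \left(- 4 n\right) = - 4 n \left(3 + n^{2}\right)$)
$\left(m + P{\left(-134 \right)}\right) + T{\left(58,115 \right)} = \left(-26981 - 9\right) - 232 \left(3 + 58^{2}\right) = -26990 - 232 \left(3 + 3364\right) = -26990 - 232 \cdot 3367 = -26990 - 781144 = -808134$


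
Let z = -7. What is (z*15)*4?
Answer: -420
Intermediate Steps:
(z*15)*4 = -7*15*4 = -105*4 = -420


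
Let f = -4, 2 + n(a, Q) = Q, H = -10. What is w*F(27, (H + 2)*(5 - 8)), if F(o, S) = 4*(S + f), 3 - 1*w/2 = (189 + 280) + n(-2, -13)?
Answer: -72160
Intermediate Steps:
n(a, Q) = -2 + Q
w = -902 (w = 6 - 2*((189 + 280) + (-2 - 13)) = 6 - 2*(469 - 15) = 6 - 2*454 = 6 - 908 = -902)
F(o, S) = -16 + 4*S (F(o, S) = 4*(S - 4) = 4*(-4 + S) = -16 + 4*S)
w*F(27, (H + 2)*(5 - 8)) = -902*(-16 + 4*((-10 + 2)*(5 - 8))) = -902*(-16 + 4*(-8*(-3))) = -902*(-16 + 4*24) = -902*(-16 + 96) = -902*80 = -72160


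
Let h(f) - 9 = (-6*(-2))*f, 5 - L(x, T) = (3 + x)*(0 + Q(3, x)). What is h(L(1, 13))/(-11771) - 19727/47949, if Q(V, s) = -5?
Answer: -247022758/564407679 ≈ -0.43767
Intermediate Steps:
L(x, T) = 20 + 5*x (L(x, T) = 5 - (3 + x)*(0 - 5) = 5 - (3 + x)*(-5) = 5 - (-15 - 5*x) = 5 + (15 + 5*x) = 20 + 5*x)
h(f) = 9 + 12*f (h(f) = 9 + (-6*(-2))*f = 9 + 12*f)
h(L(1, 13))/(-11771) - 19727/47949 = (9 + 12*(20 + 5*1))/(-11771) - 19727/47949 = (9 + 12*(20 + 5))*(-1/11771) - 19727*1/47949 = (9 + 12*25)*(-1/11771) - 19727/47949 = (9 + 300)*(-1/11771) - 19727/47949 = 309*(-1/11771) - 19727/47949 = -309/11771 - 19727/47949 = -247022758/564407679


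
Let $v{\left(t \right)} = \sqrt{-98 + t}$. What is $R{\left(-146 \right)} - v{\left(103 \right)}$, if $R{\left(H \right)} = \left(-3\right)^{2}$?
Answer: $9 - \sqrt{5} \approx 6.7639$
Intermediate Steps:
$R{\left(H \right)} = 9$
$R{\left(-146 \right)} - v{\left(103 \right)} = 9 - \sqrt{-98 + 103} = 9 - \sqrt{5}$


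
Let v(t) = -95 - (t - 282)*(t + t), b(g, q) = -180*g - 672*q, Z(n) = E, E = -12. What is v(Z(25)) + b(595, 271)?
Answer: -296363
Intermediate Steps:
Z(n) = -12
b(g, q) = -672*q - 180*g
v(t) = -95 - 2*t*(-282 + t) (v(t) = -95 - (-282 + t)*2*t = -95 - 2*t*(-282 + t))
v(Z(25)) + b(595, 271) = (-95 - 2*(-12)² + 564*(-12)) + (-672*271 - 180*595) = (-95 - 2*144 - 6768) + (-182112 - 107100) = (-95 - 288 - 6768) - 289212 = -7151 - 289212 = -296363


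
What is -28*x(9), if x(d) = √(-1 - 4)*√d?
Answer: -84*I*√5 ≈ -187.83*I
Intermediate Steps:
x(d) = I*√5*√d (x(d) = √(-5)*√d = (I*√5)*√d = I*√5*√d)
-28*x(9) = -28*I*√5*√9 = -28*I*√5*3 = -84*I*√5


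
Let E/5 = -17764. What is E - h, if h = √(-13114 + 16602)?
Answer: -88820 - 4*√218 ≈ -88879.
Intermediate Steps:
h = 4*√218 (h = √3488 = 4*√218 ≈ 59.059)
E = -88820 (E = 5*(-17764) = -88820)
E - h = -88820 - 4*√218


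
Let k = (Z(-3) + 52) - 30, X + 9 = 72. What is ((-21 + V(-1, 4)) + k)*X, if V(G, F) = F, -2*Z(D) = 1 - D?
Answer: 189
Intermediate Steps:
Z(D) = -1/2 + D/2 (Z(D) = -(1 - D)/2 = -1/2 + D/2)
X = 63 (X = -9 + 72 = 63)
k = 20 (k = ((-1/2 + (1/2)*(-3)) + 52) - 30 = ((-1/2 - 3/2) + 52) - 30 = (-2 + 52) - 30 = 50 - 30 = 20)
((-21 + V(-1, 4)) + k)*X = ((-21 + 4) + 20)*63 = (-17 + 20)*63 = 3*63 = 189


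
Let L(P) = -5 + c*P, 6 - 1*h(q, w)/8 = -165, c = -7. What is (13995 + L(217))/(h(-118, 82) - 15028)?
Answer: -12471/13660 ≈ -0.91296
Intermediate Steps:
h(q, w) = 1368 (h(q, w) = 48 - 8*(-165) = 48 + 1320 = 1368)
L(P) = -5 - 7*P
(13995 + L(217))/(h(-118, 82) - 15028) = (13995 + (-5 - 7*217))/(1368 - 15028) = (13995 + (-5 - 1519))/(-13660) = (13995 - 1524)*(-1/13660) = 12471*(-1/13660) = -12471/13660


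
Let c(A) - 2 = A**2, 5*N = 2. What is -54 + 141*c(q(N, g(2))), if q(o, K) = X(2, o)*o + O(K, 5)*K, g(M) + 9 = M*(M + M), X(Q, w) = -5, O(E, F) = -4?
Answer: 792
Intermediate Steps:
g(M) = -9 + 2*M**2 (g(M) = -9 + M*(M + M) = -9 + M*(2*M) = -9 + 2*M**2)
N = 2/5 (N = (1/5)*2 = 2/5 ≈ 0.40000)
q(o, K) = -5*o - 4*K
c(A) = 2 + A**2
-54 + 141*c(q(N, g(2))) = -54 + 141*(2 + (-5*2/5 - 4*(-9 + 2*2**2))**2) = -54 + 141*(2 + (-2 - 4*(-9 + 2*4))**2) = -54 + 141*(2 + (-2 - 4*(-9 + 8))**2) = -54 + 141*(2 + (-2 - 4*(-1))**2) = -54 + 141*(2 + (-2 + 4)**2) = -54 + 141*(2 + 2**2) = -54 + 141*(2 + 4) = -54 + 141*6 = -54 + 846 = 792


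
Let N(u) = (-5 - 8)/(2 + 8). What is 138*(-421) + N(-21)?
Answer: -580993/10 ≈ -58099.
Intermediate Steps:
N(u) = -13/10
138*(-421) + N(-21) = 138*(-421) - 13/10 = -58098 - 13/10 = -580993/10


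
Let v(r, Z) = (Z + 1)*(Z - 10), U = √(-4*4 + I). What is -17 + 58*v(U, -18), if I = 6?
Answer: 27591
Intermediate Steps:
U = I*√10 (U = √(-4*4 + 6) = √(-16 + 6) = √(-10) = I*√10 ≈ 3.1623*I)
v(r, Z) = (1 + Z)*(-10 + Z)
-17 + 58*v(U, -18) = -17 + 58*(-10 + (-18)² - 9*(-18)) = -17 + 58*(-10 + 324 + 162) = -17 + 58*476 = -17 + 27608 = 27591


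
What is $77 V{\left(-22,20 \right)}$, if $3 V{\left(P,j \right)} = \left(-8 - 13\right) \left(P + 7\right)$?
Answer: $8085$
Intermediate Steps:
$V{\left(P,j \right)} = -49 - 7 P$ ($V{\left(P,j \right)} = \frac{\left(-8 - 13\right) \left(P + 7\right)}{3} = \frac{\left(-21\right) \left(7 + P\right)}{3} = \frac{-147 - 21 P}{3} = -49 - 7 P$)
$77 V{\left(-22,20 \right)} = 77 \left(-49 - -154\right) = 77 \left(-49 + 154\right) = 77 \cdot 105 = 8085$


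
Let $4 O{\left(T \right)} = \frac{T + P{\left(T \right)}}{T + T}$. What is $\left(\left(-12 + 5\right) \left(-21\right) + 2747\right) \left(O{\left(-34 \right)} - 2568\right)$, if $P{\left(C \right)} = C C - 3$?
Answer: $- \frac{1012342905}{136} \approx -7.4437 \cdot 10^{6}$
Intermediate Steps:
$P{\left(C \right)} = -3 + C^{2}$ ($P{\left(C \right)} = C^{2} - 3 = -3 + C^{2}$)
$O{\left(T \right)} = \frac{-3 + T + T^{2}}{8 T}$ ($O{\left(T \right)} = \frac{\left(T + \left(-3 + T^{2}\right)\right) \frac{1}{T + T}}{4} = \frac{\left(-3 + T + T^{2}\right) \frac{1}{2 T}}{4} = \frac{\frac{1}{2} \frac{1}{T} \left(-3 + T + T^{2}\right)}{4} = \frac{-3 + T + T^{2}}{8 T}$)
$\left(\left(-12 + 5\right) \left(-21\right) + 2747\right) \left(O{\left(-34 \right)} - 2568\right) = \left(\left(-12 + 5\right) \left(-21\right) + 2747\right) \left(\frac{-3 - 34 + \left(-34\right)^{2}}{8 \left(-34\right)} - 2568\right) = \left(\left(-7\right) \left(-21\right) + 2747\right) \left(\frac{1}{8} \left(- \frac{1}{34}\right) \left(-3 - 34 + 1156\right) - 2568\right) = \left(147 + 2747\right) \left(\frac{1}{8} \left(- \frac{1}{34}\right) 1119 - 2568\right) = 2894 \left(- \frac{1119}{272} - 2568\right) = 2894 \left(- \frac{699615}{272}\right) = - \frac{1012342905}{136}$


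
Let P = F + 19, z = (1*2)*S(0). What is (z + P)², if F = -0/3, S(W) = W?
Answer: 361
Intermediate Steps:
F = 0 (F = -0/3 = -4*0 = 0)
z = 0 (z = (1*2)*0 = 2*0 = 0)
P = 19 (P = 0 + 19 = 19)
(z + P)² = (0 + 19)² = 19² = 361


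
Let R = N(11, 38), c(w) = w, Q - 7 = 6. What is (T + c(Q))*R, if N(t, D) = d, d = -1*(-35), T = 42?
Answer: 1925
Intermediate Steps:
d = 35
Q = 13 (Q = 7 + 6 = 13)
N(t, D) = 35
R = 35
(T + c(Q))*R = (42 + 13)*35 = 55*35 = 1925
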